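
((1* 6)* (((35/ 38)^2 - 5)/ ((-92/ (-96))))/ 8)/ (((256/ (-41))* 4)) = 2212155/ 17004544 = 0.13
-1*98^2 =-9604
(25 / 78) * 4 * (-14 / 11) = -700 / 429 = -1.63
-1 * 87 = -87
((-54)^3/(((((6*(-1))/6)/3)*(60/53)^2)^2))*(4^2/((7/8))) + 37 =-69025765913/4375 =-15777317.92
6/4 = 3/2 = 1.50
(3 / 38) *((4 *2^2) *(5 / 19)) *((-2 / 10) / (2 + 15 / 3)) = -24 / 2527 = -0.01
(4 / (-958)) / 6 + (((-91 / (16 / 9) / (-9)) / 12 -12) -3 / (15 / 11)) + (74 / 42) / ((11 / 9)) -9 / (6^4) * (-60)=-420236491 / 35407680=-11.87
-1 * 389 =-389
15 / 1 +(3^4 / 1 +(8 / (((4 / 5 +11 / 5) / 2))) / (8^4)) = 73729 / 768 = 96.00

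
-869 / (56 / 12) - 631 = -11441 / 14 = -817.21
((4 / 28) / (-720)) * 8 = -1 / 630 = -0.00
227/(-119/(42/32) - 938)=-0.22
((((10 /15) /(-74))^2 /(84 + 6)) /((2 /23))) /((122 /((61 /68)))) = 0.00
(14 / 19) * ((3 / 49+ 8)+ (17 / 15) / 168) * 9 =142319 / 2660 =53.50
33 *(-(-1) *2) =66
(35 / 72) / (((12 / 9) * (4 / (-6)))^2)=315 / 512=0.62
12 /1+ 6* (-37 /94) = 453 /47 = 9.64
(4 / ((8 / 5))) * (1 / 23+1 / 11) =85 / 253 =0.34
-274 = -274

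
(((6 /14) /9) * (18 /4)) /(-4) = -3 /56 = -0.05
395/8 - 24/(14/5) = 2285/56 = 40.80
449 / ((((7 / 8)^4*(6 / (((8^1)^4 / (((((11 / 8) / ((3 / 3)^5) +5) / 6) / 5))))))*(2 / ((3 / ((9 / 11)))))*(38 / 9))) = 828626698240 / 775523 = 1068474.69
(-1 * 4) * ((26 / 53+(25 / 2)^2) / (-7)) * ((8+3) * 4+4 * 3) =265832 / 53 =5015.70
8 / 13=0.62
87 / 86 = 1.01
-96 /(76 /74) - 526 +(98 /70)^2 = -617.51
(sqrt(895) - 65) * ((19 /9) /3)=-1235 /27+19 * sqrt(895) /27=-24.69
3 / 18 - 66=-395 / 6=-65.83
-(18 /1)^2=-324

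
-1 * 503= -503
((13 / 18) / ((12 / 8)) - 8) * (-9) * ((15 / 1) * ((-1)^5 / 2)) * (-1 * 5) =5075 / 2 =2537.50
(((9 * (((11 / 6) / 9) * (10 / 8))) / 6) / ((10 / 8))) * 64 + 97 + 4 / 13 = 13673 / 117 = 116.86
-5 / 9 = -0.56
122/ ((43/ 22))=62.42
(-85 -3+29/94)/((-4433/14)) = 57701/208351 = 0.28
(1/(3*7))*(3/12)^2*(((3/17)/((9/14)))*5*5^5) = 15625/1224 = 12.77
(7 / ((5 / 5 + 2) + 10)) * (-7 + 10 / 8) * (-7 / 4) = 1127 / 208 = 5.42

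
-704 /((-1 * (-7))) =-704 /7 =-100.57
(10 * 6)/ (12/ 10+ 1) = 300/ 11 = 27.27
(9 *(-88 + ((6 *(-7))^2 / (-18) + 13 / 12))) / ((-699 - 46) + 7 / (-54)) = 179739 / 80474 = 2.23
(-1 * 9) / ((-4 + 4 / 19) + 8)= -171 / 80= -2.14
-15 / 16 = -0.94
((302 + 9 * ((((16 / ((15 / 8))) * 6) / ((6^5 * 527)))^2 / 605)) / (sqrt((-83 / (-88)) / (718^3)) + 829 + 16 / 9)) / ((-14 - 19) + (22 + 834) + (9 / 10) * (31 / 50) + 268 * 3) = 0.00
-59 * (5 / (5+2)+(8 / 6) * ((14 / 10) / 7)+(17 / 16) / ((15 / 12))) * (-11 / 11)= 45371 / 420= 108.03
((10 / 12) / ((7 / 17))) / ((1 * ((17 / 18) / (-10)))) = -150 / 7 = -21.43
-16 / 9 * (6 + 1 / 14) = -10.79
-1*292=-292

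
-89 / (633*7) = -0.02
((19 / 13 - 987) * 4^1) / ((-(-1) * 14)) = -25624 / 91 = -281.58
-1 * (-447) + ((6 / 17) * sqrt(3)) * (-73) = 402.37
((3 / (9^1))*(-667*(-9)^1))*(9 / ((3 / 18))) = 108054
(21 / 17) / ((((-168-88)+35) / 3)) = -63 / 3757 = -0.02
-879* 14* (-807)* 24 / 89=238342608 / 89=2678006.83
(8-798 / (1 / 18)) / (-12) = 1196.33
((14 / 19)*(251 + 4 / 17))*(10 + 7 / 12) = 3796919 / 1938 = 1959.19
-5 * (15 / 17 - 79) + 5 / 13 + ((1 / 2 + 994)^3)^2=13683618969552949792901 / 14144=967450436195768509.11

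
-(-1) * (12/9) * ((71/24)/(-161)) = -71/2898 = -0.02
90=90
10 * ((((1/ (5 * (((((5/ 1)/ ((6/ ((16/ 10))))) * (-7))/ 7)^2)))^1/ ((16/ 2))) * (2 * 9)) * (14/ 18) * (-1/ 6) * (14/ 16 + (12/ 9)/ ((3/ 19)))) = -4697/ 1536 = -3.06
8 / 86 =4 / 43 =0.09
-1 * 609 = -609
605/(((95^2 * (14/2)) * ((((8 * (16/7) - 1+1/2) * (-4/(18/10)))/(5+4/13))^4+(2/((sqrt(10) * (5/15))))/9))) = 516436174292332079181110715000/165813072190407301246877182951957471 - 111972960112710180003636501 * sqrt(10)/1658130721904073012468771829519574710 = 0.00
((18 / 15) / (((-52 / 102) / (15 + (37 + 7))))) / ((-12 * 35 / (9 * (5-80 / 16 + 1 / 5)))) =0.60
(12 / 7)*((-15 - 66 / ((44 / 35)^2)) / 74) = -405 / 308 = -1.31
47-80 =-33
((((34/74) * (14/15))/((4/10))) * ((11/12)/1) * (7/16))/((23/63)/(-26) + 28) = 833833/54275744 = 0.02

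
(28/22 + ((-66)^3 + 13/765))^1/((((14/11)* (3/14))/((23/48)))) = -505112.23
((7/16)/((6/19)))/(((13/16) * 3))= 133/234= 0.57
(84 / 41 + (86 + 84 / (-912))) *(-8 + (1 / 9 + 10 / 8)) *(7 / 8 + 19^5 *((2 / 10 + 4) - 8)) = 2739259632065979 / 498560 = 5494342971.89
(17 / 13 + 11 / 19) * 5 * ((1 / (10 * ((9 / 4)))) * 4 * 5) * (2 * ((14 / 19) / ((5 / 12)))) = 417536 / 14079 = 29.66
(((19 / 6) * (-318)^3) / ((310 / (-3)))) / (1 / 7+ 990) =995.28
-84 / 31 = -2.71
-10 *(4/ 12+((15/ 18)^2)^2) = -5285/ 648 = -8.16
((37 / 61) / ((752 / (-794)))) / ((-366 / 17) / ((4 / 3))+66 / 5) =1248565 / 5745468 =0.22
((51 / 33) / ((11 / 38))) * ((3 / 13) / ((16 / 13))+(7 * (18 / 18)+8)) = 78489 / 968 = 81.08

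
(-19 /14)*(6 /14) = -57 /98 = -0.58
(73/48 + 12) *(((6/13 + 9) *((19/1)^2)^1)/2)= 9605849/416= 23090.98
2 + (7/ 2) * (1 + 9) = 37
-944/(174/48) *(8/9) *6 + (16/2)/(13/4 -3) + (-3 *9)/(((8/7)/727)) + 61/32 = -18530.34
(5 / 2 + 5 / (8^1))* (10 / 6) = 125 / 24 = 5.21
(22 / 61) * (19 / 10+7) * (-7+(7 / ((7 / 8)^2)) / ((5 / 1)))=-177199 / 10675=-16.60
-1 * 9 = -9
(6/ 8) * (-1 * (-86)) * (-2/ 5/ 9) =-43/ 15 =-2.87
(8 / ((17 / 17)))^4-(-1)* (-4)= 4092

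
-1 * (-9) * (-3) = -27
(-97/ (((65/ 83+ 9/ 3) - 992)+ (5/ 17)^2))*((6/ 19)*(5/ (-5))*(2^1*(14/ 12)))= -32574346/ 450343377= -0.07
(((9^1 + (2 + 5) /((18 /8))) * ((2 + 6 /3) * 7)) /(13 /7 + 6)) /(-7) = -3052 /495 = -6.17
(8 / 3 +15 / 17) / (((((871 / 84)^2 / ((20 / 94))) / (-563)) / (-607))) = 1454832445920 / 606154159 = 2400.10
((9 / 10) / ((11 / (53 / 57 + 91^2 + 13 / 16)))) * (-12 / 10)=-67984749 / 83600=-813.21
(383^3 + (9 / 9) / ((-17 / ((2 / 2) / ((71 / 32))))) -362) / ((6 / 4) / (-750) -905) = -33905550321500 / 546168707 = -62078.90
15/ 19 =0.79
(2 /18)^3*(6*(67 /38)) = 0.01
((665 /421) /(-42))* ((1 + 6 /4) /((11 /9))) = -1425 /18524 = -0.08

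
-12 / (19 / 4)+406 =7666 / 19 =403.47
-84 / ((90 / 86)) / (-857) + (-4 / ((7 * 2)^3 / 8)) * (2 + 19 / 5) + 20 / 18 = 15041758 / 13227795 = 1.14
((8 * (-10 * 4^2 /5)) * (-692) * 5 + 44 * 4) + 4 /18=7973426 /9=885936.22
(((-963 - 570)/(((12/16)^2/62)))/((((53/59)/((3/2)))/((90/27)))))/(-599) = 149539040/95241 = 1570.11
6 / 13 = 0.46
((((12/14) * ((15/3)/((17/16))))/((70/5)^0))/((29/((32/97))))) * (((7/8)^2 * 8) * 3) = 40320/47821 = 0.84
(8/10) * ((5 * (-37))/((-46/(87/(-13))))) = -6438/299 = -21.53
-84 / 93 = -28 / 31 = -0.90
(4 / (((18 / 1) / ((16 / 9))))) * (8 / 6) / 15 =0.04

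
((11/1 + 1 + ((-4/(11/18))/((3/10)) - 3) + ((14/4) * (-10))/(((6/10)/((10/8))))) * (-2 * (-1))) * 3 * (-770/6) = 396095/6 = 66015.83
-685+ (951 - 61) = 205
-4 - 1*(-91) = 87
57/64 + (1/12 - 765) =-764.03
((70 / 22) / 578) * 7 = 245 / 6358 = 0.04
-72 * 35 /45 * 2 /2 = -56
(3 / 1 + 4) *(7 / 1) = 49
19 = 19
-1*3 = -3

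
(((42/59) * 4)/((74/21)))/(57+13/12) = 21168/1521551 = 0.01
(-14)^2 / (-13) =-196 / 13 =-15.08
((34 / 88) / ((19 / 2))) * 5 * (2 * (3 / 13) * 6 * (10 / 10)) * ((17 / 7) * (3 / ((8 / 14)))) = 39015 / 5434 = 7.18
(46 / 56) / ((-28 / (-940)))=5405 / 196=27.58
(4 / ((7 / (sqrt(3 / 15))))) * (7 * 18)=72 * sqrt(5) / 5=32.20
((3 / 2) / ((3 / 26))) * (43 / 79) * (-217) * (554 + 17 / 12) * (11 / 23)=-407876.05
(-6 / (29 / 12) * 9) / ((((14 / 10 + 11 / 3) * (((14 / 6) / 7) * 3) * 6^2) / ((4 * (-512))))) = 138240 / 551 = 250.89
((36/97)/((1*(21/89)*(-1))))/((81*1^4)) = -356/18333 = -0.02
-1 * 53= -53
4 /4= 1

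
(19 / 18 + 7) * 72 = 580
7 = 7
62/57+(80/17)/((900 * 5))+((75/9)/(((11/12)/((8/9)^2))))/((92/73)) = 1123329902/165480975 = 6.79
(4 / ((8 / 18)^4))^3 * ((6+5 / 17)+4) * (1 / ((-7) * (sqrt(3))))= -2353579470675 * sqrt(3) / 4456448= -914746.28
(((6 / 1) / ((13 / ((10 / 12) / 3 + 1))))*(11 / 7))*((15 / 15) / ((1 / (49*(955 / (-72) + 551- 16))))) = 66527615 / 2808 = 23692.17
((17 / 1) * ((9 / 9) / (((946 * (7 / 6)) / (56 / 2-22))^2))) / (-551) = -5508 / 6040459271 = -0.00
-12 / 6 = -2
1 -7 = -6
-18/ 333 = -2/ 37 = -0.05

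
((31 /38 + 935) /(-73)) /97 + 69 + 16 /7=134020995 /1883546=71.15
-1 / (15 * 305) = -1 / 4575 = -0.00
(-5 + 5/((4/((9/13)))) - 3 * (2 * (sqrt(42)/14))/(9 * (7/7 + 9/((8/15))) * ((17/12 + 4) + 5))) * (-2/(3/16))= 1024 * sqrt(42)/375375 + 1720/39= 44.12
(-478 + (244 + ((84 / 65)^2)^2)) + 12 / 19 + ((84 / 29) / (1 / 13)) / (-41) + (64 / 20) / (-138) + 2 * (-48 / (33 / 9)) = -78876877365510866 / 306076973255625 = -257.70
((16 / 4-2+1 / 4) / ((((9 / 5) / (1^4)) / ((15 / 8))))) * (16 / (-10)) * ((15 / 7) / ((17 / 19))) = -4275 / 476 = -8.98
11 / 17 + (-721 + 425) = -5021 / 17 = -295.35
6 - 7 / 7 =5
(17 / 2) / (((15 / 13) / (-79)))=-17459 / 30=-581.97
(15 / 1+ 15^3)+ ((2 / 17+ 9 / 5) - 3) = 288058 / 85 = 3388.92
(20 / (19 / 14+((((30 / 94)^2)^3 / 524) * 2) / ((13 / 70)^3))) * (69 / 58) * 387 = 11597826074834315485260 / 1710178945860745153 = 6781.64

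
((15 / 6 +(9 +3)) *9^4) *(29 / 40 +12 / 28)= 61456887 / 560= 109744.44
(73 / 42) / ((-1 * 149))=-73 / 6258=-0.01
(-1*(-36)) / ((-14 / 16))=-288 / 7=-41.14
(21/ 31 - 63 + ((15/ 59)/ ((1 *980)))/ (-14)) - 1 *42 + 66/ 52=-6723623037/ 65244088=-103.05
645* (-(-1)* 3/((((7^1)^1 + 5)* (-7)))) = -645/28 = -23.04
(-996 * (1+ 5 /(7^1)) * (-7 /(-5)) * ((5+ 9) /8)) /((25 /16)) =-2677.25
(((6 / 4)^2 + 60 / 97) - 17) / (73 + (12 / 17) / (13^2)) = -15752659 / 81379508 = -0.19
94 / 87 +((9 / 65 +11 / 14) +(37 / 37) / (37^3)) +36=152406193201 / 4010198010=38.00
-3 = -3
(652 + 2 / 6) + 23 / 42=27421 / 42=652.88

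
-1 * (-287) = 287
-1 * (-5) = 5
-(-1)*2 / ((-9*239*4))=-1 / 4302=-0.00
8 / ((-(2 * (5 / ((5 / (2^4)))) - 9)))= -8 / 23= -0.35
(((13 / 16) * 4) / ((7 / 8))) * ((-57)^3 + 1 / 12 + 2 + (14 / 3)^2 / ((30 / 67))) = -1299698803 / 1890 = -687671.32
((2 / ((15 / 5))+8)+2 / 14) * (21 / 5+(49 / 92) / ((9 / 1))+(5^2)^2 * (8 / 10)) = 4442.28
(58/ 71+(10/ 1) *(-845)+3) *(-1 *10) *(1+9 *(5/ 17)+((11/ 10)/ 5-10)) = -3126126627/ 6035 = -517999.44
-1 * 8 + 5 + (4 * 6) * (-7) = -171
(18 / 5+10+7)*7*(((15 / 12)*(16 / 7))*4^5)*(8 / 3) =1125034.67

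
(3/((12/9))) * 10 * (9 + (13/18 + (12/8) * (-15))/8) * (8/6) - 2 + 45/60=2245/12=187.08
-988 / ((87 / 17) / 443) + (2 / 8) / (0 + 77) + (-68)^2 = -2167808633 / 26796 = -80900.46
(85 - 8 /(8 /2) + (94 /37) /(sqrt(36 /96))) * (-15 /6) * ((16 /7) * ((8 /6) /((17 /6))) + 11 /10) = -214887 /476 - 40561 * sqrt(6) /4403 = -474.01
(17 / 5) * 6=102 / 5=20.40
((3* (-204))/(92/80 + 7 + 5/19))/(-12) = 19380/3197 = 6.06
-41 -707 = -748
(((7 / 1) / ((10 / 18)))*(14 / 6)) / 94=147 / 470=0.31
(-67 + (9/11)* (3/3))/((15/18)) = -4368/55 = -79.42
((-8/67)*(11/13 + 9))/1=-1024/871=-1.18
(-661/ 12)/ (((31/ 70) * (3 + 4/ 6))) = -23135/ 682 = -33.92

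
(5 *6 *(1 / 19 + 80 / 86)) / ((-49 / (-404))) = 9732360 / 40033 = 243.11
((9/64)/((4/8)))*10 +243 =3933/16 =245.81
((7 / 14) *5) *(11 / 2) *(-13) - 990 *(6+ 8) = -56155 / 4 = -14038.75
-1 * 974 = -974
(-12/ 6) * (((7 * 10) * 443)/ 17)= -62020/ 17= -3648.24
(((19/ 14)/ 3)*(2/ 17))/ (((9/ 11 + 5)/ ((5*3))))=1045/ 7616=0.14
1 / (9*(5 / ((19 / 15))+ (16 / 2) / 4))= 19 / 1017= 0.02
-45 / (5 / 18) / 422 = -81 / 211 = -0.38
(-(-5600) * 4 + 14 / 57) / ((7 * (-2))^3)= -91201 / 11172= -8.16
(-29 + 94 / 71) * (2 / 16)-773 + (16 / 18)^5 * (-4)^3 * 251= -325029087757 / 33539832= -9690.84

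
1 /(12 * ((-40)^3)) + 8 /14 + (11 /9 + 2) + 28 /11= 1124607769 /177408000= 6.34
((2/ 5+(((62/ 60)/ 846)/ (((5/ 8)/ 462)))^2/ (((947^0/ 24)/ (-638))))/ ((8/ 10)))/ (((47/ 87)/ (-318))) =357573595041521/ 38933625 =9184184.49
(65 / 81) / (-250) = -13 / 4050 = -0.00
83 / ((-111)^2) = 83 / 12321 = 0.01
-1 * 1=-1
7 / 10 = 0.70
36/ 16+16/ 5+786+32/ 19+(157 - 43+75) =373211/ 380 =982.13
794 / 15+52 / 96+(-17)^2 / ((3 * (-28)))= 42029 / 840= 50.03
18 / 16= 9 / 8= 1.12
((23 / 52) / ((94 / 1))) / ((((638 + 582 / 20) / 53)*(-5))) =-0.00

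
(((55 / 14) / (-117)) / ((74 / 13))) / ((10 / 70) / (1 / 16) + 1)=-55 / 30636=-0.00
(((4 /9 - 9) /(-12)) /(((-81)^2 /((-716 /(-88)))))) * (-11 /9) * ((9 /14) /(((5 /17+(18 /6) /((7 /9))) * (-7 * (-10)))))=-33473 /14001698880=-0.00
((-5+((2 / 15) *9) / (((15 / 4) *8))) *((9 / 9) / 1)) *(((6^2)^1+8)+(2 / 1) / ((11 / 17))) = -64232 / 275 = -233.57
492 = 492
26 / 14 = 13 / 7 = 1.86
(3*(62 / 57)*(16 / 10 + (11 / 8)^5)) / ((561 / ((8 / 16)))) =0.02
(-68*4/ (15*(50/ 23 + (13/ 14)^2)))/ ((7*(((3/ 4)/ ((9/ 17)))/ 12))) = -494592/ 68435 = -7.23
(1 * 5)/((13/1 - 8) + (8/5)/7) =175/183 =0.96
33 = 33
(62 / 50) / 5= 31 / 125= 0.25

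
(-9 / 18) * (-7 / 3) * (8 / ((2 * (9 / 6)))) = 28 / 9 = 3.11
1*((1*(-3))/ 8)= -3/ 8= -0.38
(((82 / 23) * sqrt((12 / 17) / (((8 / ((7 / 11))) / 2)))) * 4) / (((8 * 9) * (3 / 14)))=574 * sqrt(3927) / 116127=0.31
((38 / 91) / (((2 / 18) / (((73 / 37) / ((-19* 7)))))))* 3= -3942 / 23569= -0.17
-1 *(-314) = 314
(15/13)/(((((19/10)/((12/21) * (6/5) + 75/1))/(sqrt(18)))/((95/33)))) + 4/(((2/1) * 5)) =2/5 + 397350 * sqrt(2)/1001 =561.78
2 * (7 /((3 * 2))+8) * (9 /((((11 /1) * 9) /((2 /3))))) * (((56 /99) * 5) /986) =1400 /439263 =0.00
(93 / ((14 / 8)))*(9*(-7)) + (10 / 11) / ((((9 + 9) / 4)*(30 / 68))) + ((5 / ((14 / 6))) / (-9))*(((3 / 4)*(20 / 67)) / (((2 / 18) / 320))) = -487673180 / 139293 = -3501.06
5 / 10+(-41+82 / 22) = -809 / 22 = -36.77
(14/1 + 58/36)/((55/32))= 4496/495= 9.08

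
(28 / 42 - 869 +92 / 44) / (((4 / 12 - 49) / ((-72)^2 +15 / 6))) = 13478299 / 146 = 92317.12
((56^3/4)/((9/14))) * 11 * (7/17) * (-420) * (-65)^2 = -27994814848000/51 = -548917938196.08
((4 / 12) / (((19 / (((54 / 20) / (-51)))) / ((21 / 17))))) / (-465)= 21 / 8511050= 0.00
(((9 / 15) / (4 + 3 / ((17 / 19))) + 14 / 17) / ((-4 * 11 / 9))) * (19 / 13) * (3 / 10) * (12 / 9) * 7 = -11511549 / 15193750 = -0.76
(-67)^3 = -300763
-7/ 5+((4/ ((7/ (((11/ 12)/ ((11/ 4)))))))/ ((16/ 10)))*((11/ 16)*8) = -313/ 420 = -0.75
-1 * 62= -62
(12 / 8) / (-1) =-3 / 2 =-1.50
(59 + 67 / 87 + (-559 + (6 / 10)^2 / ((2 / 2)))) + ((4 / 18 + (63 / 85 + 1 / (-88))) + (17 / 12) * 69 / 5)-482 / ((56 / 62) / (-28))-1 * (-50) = 141673368869 / 9761400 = 14513.63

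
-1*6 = -6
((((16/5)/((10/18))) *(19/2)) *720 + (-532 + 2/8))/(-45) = -259111/300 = -863.70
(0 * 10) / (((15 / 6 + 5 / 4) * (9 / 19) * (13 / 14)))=0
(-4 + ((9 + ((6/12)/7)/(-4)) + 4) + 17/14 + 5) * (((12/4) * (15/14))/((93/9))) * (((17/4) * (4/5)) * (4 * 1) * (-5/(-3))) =651015/6076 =107.15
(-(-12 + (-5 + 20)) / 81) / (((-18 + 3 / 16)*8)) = 2 / 7695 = 0.00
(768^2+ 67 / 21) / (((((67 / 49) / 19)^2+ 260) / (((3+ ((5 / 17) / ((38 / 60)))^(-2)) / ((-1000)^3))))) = -263537164296883057 / 15211958557500000000000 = -0.00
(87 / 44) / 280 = 87 / 12320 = 0.01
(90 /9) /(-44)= -5 /22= -0.23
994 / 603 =1.65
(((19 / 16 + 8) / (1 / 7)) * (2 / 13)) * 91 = 7203 / 8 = 900.38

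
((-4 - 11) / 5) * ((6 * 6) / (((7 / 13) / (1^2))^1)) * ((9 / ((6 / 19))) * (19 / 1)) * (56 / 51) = -119257.41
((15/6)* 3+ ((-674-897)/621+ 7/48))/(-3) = -50833/29808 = -1.71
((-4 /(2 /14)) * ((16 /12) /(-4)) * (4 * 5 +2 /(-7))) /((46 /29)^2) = 1682 /23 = 73.13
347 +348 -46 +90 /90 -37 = 613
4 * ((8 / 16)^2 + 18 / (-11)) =-61 / 11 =-5.55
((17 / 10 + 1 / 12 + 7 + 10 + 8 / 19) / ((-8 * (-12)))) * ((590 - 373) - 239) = -4.40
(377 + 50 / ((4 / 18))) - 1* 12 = 590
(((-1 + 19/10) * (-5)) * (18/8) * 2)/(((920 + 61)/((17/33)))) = -51/4796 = -0.01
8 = 8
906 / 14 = 453 / 7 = 64.71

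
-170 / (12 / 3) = -85 / 2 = -42.50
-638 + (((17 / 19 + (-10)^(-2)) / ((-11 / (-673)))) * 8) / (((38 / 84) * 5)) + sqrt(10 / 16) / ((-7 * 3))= -219508742 / 496375 - sqrt(10) / 84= -442.26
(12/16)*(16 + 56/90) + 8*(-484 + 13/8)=-57698/15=-3846.53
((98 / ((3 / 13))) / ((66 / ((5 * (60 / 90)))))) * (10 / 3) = 63700 / 891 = 71.49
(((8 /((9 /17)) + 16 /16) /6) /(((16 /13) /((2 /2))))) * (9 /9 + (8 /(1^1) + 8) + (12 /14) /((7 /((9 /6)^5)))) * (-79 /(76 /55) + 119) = 124511494055 /51480576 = 2418.61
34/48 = 17/24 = 0.71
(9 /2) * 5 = 45 /2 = 22.50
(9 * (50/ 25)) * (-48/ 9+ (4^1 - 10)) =-204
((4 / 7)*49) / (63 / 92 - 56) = -368 / 727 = -0.51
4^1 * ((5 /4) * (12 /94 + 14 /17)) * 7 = 26600 /799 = 33.29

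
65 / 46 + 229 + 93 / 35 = 375243 / 1610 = 233.07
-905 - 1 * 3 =-908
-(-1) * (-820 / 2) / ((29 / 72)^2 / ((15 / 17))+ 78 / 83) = -2646172800 / 7251931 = -364.89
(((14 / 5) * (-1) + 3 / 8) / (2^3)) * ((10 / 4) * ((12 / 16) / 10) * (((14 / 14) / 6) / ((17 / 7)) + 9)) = -17945 / 34816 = -0.52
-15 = -15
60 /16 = 15 /4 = 3.75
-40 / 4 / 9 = -10 / 9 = -1.11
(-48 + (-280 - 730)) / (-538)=529 / 269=1.97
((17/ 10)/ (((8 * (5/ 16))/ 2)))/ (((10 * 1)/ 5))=17/ 25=0.68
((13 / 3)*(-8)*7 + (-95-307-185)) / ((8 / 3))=-2489 / 8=-311.12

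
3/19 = 0.16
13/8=1.62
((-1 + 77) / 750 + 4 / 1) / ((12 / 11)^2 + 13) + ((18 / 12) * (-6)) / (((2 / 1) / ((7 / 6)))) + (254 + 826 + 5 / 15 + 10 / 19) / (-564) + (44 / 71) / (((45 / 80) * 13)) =-21629410875343 / 3184241316750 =-6.79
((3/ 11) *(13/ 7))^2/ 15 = 507/ 29645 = 0.02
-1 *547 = -547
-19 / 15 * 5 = -19 / 3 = -6.33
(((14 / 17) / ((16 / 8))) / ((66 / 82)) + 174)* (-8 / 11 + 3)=2447525 / 6171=396.62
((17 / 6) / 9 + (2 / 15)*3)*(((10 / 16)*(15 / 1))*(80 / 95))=5.64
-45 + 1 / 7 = -314 / 7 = -44.86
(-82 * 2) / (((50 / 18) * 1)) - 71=-3251 / 25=-130.04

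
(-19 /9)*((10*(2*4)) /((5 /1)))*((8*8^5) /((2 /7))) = -278921216 /9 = -30991246.22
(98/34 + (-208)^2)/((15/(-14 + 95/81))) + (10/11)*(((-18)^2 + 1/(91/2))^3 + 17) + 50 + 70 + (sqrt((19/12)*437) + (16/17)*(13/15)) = 30889659.49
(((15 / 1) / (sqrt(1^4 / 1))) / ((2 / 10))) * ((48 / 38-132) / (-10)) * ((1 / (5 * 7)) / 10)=1863 / 665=2.80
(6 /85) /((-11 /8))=-0.05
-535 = -535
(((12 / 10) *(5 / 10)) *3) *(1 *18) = 162 / 5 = 32.40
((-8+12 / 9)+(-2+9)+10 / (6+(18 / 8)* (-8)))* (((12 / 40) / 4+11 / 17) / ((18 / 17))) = -491 / 1440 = -0.34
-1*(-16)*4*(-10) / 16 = -40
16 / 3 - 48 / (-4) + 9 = 79 / 3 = 26.33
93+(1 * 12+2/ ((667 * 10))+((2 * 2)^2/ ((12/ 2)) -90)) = 176758/ 10005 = 17.67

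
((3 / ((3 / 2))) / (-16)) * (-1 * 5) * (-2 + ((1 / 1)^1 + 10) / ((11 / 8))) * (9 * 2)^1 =135 / 2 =67.50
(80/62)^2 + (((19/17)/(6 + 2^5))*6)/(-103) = 1.66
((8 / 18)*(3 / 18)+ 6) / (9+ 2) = 0.55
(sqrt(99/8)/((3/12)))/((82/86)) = 14.76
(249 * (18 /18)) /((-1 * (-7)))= 249 /7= 35.57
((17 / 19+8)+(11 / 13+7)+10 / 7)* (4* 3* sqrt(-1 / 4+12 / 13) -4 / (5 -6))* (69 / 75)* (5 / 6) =289018 / 5187+144509* sqrt(455) / 22477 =192.86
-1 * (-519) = 519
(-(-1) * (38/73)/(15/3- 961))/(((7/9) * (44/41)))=-7011/10747352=-0.00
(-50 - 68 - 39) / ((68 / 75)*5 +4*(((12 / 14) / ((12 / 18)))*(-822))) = 16485 / 443404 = 0.04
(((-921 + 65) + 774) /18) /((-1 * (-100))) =-41 /900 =-0.05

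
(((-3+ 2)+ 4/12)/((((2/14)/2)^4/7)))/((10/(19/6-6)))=2285752/45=50794.49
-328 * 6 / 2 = -984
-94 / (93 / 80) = -7520 / 93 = -80.86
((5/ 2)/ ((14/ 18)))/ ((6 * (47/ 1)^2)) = 15/ 61852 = 0.00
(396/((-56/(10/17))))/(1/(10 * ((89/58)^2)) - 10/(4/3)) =3564450/6390419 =0.56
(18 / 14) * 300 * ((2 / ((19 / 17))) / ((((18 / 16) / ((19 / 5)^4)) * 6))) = 21321.69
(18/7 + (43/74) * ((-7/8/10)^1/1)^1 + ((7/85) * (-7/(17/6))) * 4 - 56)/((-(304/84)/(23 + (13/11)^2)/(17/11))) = 719798777217/1272542480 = 565.64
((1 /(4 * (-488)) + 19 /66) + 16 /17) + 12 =14486207 /1095072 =13.23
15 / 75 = 1 / 5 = 0.20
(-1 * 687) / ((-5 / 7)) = 4809 / 5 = 961.80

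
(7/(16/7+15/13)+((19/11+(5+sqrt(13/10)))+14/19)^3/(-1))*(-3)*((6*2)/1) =662182677*sqrt(130)/1092025+45563191354044/2857479977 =22859.04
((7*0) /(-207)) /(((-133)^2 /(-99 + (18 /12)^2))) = 0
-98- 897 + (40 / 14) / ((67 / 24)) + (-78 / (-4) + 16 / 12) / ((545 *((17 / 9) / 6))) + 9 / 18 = -1726564443 / 1738114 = -993.36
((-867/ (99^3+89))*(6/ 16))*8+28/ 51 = 27038213/ 49489788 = 0.55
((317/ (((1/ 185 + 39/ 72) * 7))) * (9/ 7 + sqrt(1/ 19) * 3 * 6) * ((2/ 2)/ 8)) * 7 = 1583415/ 17003 + 3166830 * sqrt(19)/ 46151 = 392.23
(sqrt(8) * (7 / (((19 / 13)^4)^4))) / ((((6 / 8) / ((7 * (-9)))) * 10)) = -391264966199709746508 * sqrt(2) / 1442207067838105838405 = -0.38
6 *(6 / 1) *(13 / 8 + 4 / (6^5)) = 1580 / 27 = 58.52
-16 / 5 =-3.20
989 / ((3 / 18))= 5934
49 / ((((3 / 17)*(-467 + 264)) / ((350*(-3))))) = 41650 / 29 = 1436.21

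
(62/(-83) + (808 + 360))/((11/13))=1379.48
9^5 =59049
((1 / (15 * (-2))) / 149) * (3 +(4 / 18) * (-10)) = -7 / 40230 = -0.00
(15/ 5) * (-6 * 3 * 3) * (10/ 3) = -540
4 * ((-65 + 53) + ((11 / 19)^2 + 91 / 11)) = -53880 / 3971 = -13.57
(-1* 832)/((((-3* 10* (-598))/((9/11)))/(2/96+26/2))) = -125/253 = -0.49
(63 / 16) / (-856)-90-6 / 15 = -6190907 / 68480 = -90.40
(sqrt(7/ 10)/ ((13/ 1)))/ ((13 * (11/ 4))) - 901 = -901 +2 * sqrt(70)/ 9295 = -901.00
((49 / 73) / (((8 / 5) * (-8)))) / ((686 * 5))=-1 / 65408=-0.00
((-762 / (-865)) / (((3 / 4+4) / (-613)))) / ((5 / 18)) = -33631632 / 82175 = -409.27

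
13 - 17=-4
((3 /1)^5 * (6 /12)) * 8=972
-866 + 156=-710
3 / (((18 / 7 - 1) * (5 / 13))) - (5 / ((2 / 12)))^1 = -25.04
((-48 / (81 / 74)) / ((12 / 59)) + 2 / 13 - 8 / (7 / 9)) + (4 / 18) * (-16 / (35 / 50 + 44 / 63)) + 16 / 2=-1430461418 / 6493851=-220.28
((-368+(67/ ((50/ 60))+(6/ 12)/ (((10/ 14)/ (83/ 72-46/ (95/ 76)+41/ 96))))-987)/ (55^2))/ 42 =-18709259/ 1829520000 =-0.01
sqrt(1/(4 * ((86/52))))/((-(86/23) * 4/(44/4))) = -253 * sqrt(1118)/29584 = -0.29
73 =73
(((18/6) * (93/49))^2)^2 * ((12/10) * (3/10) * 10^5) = 218131966116000/5764801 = 37838594.28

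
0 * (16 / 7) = 0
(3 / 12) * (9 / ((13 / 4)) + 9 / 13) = 45 / 52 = 0.87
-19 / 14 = -1.36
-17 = -17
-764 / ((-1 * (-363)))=-764 / 363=-2.10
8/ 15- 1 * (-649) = 9743/ 15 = 649.53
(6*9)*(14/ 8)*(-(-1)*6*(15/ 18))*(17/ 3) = 5355/ 2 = 2677.50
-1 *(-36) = 36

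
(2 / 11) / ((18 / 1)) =1 / 99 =0.01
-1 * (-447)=447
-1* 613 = -613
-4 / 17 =-0.24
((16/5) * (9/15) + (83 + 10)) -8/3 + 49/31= 218164/2325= 93.83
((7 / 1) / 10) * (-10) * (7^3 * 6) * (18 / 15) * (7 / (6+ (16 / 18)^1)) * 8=-21781872 / 155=-140528.21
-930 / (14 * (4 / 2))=-465 / 14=-33.21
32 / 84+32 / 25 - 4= -1228 / 525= -2.34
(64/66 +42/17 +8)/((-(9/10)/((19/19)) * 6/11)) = -32090/1377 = -23.30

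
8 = 8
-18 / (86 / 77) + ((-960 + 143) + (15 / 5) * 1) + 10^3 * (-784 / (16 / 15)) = -31640695 / 43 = -735830.12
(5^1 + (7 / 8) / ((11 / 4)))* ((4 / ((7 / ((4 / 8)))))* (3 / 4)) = 351 / 308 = 1.14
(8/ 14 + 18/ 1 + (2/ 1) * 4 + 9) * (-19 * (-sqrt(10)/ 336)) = 1577 * sqrt(10)/ 784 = 6.36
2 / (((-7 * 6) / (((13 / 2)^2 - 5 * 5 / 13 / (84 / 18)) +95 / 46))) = -122519 / 58604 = -2.09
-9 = -9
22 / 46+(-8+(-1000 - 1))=-23196 / 23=-1008.52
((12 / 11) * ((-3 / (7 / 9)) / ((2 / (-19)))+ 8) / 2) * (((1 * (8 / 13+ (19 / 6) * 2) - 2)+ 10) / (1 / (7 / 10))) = 254.81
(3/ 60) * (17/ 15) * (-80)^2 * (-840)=-304640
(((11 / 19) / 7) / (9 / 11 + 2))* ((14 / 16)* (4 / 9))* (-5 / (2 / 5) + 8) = -121 / 2356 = -0.05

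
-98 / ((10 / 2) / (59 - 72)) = 1274 / 5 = 254.80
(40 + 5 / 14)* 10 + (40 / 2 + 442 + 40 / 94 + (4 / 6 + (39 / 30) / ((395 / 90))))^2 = 4671283677116848 / 21713531175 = 215132.38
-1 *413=-413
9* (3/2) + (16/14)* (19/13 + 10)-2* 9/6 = 4295/182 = 23.60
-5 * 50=-250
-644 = -644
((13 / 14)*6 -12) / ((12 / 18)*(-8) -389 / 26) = 3510 / 11081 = 0.32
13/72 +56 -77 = -1499/72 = -20.82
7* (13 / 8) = 91 / 8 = 11.38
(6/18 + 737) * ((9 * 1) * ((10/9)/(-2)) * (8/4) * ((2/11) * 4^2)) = -707840/33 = -21449.70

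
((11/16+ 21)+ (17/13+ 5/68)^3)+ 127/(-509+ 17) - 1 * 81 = -4837774203437/84969273792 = -56.94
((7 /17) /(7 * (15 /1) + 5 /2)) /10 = 7 /18275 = 0.00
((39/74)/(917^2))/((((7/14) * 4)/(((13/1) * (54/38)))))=13689/2364579868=0.00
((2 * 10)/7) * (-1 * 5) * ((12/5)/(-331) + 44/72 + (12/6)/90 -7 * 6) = 4108430/6951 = 591.06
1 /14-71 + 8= -881 /14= -62.93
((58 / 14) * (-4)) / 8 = -29 / 14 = -2.07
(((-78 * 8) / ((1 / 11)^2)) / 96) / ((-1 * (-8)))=-1573 / 16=-98.31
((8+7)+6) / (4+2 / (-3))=63 / 10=6.30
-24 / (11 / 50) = -1200 / 11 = -109.09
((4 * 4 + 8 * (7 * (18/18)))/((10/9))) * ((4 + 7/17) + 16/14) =214164/595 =359.94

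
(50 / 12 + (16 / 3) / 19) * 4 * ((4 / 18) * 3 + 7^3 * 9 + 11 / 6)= 54960.58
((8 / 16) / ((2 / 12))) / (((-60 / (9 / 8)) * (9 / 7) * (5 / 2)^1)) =-0.02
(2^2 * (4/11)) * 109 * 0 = 0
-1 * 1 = -1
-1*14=-14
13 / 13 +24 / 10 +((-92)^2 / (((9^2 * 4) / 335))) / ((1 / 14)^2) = 694684177 / 405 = 1715269.57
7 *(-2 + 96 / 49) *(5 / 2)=-5 / 7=-0.71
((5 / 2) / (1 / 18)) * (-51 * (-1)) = 2295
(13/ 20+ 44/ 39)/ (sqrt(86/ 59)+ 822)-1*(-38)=196945644921/ 5182485100-1387*sqrt(5074)/ 31094910600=38.00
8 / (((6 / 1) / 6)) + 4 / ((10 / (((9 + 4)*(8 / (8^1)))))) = 66 / 5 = 13.20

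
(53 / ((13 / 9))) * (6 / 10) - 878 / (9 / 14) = -786101 / 585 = -1343.76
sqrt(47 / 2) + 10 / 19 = 10 / 19 + sqrt(94) / 2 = 5.37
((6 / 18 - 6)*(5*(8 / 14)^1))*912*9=-930240 / 7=-132891.43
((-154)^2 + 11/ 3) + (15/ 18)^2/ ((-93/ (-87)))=26471873/ 1116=23720.32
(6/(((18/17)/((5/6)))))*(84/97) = 1190/291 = 4.09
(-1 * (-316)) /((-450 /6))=-316 /75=-4.21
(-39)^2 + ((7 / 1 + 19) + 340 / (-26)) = 19941 / 13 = 1533.92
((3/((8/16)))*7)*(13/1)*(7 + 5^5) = 1710072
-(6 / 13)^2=-36 / 169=-0.21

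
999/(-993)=-1.01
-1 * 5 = -5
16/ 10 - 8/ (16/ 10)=-17/ 5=-3.40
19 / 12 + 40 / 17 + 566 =116267 / 204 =569.94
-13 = -13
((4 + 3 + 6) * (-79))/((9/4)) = -4108/9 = -456.44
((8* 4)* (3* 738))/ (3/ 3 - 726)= -70848/ 725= -97.72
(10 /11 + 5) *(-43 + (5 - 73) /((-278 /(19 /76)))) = -775905 /3058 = -253.73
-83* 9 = -747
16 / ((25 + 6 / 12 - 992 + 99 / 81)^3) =-93312 / 5245349609375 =-0.00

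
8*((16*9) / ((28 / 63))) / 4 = 648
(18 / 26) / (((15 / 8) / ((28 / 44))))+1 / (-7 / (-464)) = 66.52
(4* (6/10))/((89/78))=936/445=2.10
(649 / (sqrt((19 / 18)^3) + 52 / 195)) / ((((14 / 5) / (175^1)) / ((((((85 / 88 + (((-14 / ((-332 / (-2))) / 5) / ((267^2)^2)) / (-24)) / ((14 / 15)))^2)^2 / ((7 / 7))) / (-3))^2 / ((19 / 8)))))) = -25781519064069328109453240605144299774487934877106752190983315600195122204176500171689880736058012237375122037436875 / 74299867252834195993637130277425722555879406420109817426085587926362526018140821116649643807560102910897514610688 + 128907595320346640547266203025721498872439674385533760954916578000975611020882500858449403680290061186875610187184375 * sqrt(38) / 563114783389901274899144566313121265686664974973463879439806561126115986663804117936713089909929201008907479154688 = 1064.16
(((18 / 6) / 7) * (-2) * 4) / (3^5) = -8 / 567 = -0.01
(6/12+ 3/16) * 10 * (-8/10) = -11/2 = -5.50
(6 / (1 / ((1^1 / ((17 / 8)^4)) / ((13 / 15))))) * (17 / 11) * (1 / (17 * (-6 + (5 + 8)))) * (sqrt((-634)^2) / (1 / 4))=934871040 / 83604521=11.18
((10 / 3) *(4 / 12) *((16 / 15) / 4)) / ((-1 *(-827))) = 8 / 22329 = 0.00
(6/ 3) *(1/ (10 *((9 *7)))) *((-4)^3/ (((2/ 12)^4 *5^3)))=-9216/ 4375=-2.11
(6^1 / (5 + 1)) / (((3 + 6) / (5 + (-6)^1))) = -1 / 9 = -0.11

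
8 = 8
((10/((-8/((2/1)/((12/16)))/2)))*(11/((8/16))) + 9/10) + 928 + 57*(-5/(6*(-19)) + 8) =18611/15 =1240.73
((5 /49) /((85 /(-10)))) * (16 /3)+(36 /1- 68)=-80128 /2499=-32.06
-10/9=-1.11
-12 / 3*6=-24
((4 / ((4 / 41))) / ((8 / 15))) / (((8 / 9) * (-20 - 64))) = -1845 / 1792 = -1.03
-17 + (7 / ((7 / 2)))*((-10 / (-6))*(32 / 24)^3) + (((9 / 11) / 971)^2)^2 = -9592132034117542736 / 1054223466436314801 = -9.10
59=59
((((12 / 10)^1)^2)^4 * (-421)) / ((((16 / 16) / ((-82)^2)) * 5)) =-4754663691264 / 1953125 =-2434387.81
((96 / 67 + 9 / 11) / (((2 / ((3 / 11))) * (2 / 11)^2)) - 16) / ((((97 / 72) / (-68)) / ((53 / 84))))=9728097 / 45493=213.84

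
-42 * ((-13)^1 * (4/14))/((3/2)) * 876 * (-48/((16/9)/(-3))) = 7379424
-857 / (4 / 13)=-11141 / 4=-2785.25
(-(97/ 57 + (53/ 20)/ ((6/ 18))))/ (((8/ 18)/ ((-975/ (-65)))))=-99027/ 304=-325.75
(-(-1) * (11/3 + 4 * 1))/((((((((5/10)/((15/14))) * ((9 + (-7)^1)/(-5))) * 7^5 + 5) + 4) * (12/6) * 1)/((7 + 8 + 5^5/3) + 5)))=-79625/61206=-1.30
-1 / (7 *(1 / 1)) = -1 / 7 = -0.14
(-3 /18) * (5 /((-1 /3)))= 5 /2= 2.50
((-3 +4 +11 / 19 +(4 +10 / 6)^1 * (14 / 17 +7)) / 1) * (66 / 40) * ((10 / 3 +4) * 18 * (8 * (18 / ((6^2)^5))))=316657 / 13296960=0.02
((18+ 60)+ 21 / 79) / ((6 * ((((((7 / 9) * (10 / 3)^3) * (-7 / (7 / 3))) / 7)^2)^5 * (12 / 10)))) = 8352316170372110086287 / 63200000000000000000000000000000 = 0.00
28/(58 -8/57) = 798/1649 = 0.48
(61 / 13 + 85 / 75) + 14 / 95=4426 / 741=5.97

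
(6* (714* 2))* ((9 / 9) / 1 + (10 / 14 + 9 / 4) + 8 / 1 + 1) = 111078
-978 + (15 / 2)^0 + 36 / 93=-30275 / 31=-976.61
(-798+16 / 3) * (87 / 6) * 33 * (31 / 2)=-11758021 / 2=-5879010.50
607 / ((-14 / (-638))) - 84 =193045 / 7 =27577.86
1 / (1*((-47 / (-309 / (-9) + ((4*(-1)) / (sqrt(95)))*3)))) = -103 / 141 + 12*sqrt(95) / 4465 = -0.70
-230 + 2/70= -8049/35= -229.97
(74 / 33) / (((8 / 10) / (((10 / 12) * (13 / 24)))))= 12025 / 9504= 1.27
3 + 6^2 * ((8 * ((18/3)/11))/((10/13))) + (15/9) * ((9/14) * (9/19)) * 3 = 208.74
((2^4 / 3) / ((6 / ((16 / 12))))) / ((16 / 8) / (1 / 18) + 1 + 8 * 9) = 32 / 2943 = 0.01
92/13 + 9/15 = 499/65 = 7.68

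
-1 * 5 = -5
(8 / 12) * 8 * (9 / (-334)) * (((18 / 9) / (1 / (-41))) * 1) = 1968 / 167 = 11.78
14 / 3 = 4.67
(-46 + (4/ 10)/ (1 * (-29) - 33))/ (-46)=7131/ 7130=1.00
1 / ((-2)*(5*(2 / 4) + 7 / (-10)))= -5 / 18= -0.28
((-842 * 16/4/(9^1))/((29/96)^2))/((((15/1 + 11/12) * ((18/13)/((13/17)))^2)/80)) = -7880167260160/1253403693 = -6287.01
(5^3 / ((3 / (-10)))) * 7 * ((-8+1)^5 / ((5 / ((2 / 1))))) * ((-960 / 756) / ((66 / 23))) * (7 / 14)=-3865610000 / 891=-4338507.30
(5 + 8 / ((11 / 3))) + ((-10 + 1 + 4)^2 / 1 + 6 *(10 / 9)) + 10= 1612 / 33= 48.85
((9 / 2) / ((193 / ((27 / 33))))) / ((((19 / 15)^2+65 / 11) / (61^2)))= 67815225 / 7178056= 9.45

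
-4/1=-4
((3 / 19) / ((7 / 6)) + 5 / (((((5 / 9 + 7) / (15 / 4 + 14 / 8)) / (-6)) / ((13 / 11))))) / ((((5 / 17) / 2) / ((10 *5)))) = -1160955 / 133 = -8728.98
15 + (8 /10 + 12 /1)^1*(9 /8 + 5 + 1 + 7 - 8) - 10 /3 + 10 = 100.07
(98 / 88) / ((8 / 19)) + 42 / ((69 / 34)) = 188965 / 8096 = 23.34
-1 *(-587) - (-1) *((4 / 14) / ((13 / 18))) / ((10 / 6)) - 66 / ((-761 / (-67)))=201321863 / 346255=581.43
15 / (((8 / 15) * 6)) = 75 / 16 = 4.69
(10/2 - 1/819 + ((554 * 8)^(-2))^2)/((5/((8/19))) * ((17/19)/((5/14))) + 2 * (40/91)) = 1579598982116410163/9678709175900258304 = 0.16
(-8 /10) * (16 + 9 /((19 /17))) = -1828 /95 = -19.24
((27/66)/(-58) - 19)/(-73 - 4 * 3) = 24253/108460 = 0.22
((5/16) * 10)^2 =625/64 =9.77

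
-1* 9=-9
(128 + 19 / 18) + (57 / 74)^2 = 129.65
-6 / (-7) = 6 / 7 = 0.86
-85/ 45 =-17/ 9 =-1.89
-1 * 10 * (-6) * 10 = 600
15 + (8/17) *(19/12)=15.75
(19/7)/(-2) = -19/14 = -1.36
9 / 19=0.47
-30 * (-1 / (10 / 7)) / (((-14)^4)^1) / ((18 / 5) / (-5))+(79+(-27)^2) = 26605799 / 32928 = 808.00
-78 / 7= -11.14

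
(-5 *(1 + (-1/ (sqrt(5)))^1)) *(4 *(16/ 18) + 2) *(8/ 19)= -2000/ 171 + 400 *sqrt(5)/ 171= -6.47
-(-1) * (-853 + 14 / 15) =-12781 / 15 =-852.07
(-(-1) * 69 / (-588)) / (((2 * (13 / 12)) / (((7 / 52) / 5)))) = -69 / 47320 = -0.00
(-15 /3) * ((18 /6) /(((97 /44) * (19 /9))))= -5940 /1843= -3.22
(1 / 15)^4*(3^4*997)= 997 / 625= 1.60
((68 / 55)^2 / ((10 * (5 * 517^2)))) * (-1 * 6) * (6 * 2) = -166464 / 20213730625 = -0.00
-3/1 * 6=-18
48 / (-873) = -0.05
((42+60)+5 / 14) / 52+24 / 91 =125 / 56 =2.23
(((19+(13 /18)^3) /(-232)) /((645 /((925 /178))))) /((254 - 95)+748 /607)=-12689896475 /3021718081315968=-0.00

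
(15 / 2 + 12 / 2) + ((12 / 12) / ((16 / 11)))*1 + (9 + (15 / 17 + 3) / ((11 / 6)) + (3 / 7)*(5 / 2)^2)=53281 / 1904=27.98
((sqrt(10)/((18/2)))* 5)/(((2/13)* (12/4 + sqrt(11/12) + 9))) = -65* sqrt(330)/15453 + 520* sqrt(10)/1717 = 0.88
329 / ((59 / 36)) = 11844 / 59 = 200.75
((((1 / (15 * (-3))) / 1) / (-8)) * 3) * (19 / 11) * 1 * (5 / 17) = 19 / 4488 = 0.00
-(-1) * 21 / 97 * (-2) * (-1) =42 / 97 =0.43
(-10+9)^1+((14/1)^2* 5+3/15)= 4896/5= 979.20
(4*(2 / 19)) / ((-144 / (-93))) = 31 / 114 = 0.27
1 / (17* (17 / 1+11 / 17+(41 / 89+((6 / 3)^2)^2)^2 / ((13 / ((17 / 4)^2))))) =1647568 / 11038673825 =0.00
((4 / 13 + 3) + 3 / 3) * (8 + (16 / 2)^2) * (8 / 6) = 5376 / 13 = 413.54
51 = 51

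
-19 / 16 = -1.19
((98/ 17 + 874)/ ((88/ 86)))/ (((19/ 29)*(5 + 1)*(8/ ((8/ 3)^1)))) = 4662533/ 63954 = 72.90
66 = 66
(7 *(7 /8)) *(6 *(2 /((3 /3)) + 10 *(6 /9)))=637 /2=318.50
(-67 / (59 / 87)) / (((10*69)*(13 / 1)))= -1943 / 176410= -0.01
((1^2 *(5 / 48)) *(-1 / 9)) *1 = -5 / 432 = -0.01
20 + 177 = 197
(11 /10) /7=11 /70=0.16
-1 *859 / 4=-859 / 4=-214.75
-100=-100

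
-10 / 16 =-5 / 8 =-0.62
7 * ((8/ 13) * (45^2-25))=112000/ 13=8615.38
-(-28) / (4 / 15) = 105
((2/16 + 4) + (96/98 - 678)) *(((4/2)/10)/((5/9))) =-242.24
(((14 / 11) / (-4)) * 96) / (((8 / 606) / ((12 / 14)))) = -21816 / 11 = -1983.27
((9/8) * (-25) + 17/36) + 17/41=-80407/2952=-27.24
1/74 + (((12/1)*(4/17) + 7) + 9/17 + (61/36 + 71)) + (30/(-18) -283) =-4565161/22644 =-201.61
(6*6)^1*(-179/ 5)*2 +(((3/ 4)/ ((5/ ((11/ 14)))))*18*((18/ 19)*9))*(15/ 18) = -6816321/ 2660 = -2562.53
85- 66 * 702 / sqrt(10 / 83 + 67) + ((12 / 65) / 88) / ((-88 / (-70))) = 1069661 / 12584- 15444 * sqrt(51377) / 619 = -5570.27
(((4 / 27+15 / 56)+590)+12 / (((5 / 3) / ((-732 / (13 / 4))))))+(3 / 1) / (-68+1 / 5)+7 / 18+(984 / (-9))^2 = 121305538457 / 11105640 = 10922.88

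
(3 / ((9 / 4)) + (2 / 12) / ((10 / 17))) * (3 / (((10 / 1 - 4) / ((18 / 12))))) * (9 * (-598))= -261027 / 40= -6525.68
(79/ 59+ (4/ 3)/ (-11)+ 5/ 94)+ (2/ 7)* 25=10779163/ 1281126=8.41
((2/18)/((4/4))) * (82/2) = 41/9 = 4.56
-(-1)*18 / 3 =6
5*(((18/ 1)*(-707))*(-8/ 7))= 72720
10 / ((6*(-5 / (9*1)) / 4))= -12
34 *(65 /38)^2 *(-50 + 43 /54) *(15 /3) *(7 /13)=-513797375 /38988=-13178.35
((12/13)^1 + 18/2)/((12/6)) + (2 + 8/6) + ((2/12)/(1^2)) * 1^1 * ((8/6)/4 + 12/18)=110/13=8.46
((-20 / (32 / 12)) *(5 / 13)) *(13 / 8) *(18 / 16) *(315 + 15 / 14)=-2986875 / 1792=-1666.78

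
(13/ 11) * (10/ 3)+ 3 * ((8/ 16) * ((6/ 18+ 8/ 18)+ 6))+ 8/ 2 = 1195/ 66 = 18.11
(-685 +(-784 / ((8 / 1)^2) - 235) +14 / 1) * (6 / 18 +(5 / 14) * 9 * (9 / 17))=-5336869 / 2856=-1868.65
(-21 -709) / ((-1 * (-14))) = -365 / 7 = -52.14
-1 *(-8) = 8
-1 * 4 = -4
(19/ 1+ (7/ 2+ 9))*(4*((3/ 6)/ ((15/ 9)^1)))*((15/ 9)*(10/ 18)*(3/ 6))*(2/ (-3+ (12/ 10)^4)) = -21875/ 579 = -37.78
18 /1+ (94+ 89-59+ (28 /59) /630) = 377012 /2655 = 142.00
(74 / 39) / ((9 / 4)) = 0.84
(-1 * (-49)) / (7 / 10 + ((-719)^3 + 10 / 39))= -2730 / 20708719091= -0.00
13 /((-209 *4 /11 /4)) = -13 /19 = -0.68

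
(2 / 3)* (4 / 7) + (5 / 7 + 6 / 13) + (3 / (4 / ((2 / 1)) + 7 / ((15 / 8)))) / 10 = 75557 / 46956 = 1.61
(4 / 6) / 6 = 1 / 9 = 0.11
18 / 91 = 0.20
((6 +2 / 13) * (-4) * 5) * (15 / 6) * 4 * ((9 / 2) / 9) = -8000 / 13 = -615.38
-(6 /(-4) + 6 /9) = 5 /6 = 0.83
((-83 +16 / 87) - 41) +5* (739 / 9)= 74839 / 261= 286.74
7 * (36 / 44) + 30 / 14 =606 / 77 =7.87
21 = 21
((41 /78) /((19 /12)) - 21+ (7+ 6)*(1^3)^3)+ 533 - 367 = 39108 /247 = 158.33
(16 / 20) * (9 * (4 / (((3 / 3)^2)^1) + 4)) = 288 / 5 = 57.60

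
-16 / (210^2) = -4 / 11025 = -0.00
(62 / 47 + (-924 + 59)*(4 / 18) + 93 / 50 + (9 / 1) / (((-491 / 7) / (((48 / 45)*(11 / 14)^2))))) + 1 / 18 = -2290687757 / 12115425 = -189.07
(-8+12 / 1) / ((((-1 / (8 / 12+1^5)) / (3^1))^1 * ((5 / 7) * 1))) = -28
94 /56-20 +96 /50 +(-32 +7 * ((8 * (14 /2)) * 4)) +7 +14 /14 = 1069319 /700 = 1527.60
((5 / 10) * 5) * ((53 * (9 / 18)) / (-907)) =-265 / 3628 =-0.07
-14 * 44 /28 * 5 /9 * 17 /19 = -1870 /171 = -10.94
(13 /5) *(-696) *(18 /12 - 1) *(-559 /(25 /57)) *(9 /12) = 108111159 /125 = 864889.27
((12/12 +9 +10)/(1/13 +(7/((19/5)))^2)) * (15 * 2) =1407900/8143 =172.90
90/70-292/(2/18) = -18387/7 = -2626.71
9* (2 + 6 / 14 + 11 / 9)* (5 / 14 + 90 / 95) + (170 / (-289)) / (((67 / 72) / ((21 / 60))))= 45217183 / 1060409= 42.64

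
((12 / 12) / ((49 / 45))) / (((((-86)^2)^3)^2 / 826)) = 2655 / 572861267109556295284736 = 0.00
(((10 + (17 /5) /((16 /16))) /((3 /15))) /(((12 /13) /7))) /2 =254.04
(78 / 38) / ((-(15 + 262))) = -39 / 5263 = -0.01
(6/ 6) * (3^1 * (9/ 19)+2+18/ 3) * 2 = 358/ 19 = 18.84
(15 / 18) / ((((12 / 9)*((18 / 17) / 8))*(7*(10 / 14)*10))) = 17 / 180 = 0.09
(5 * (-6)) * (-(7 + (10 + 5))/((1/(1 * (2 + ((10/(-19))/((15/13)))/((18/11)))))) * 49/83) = 9518740/14193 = 670.66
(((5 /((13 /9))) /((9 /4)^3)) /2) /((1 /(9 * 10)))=1600 /117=13.68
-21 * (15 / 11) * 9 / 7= -405 / 11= -36.82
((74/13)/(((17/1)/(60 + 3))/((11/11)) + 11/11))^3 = 12665630691/140608000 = 90.08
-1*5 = -5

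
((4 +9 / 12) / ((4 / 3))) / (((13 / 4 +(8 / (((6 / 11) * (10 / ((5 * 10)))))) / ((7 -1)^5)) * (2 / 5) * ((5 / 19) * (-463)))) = -789507 / 35204668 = -0.02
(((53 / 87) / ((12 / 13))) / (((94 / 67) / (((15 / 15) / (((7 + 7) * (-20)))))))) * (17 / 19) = -784771 / 522083520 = -0.00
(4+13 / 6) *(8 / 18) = 74 / 27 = 2.74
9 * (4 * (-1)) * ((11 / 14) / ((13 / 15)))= -2970 / 91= -32.64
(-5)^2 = 25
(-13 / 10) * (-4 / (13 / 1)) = 2 / 5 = 0.40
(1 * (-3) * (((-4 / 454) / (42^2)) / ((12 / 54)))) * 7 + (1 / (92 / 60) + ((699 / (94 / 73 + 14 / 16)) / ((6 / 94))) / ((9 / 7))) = 6545583287447 / 1661718996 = 3939.04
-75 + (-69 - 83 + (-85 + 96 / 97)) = -30168 / 97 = -311.01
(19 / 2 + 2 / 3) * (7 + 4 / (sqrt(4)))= 183 / 2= 91.50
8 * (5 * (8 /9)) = 320 /9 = 35.56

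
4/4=1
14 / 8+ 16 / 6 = 53 / 12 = 4.42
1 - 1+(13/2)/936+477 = 68689/144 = 477.01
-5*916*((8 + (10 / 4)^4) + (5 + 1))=-972105 / 4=-243026.25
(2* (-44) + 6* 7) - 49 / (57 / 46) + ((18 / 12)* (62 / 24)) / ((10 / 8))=-46993 / 570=-82.44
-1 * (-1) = 1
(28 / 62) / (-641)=-14 / 19871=-0.00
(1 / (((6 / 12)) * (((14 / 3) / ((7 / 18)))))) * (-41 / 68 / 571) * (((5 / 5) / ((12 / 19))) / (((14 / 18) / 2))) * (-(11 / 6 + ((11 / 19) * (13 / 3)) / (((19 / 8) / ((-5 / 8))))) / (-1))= -4961 / 5901856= -0.00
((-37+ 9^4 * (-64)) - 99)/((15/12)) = -336032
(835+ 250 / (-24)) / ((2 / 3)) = 9895 / 8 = 1236.88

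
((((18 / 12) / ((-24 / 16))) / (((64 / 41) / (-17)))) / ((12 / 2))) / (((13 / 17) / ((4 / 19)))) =11849 / 23712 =0.50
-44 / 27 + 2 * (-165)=-8954 / 27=-331.63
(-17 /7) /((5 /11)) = -187 /35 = -5.34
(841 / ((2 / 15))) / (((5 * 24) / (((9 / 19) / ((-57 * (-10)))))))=2523 / 57760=0.04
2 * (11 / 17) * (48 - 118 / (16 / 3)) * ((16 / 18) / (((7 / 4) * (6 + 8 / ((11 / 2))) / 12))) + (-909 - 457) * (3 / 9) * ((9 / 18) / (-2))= 4133861 / 29274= 141.21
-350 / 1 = -350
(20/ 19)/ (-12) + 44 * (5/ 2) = 6265/ 57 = 109.91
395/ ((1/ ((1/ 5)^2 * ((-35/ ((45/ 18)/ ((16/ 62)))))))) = -8848/ 155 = -57.08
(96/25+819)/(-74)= -20571/1850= -11.12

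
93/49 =1.90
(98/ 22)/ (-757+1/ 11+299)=-49/ 5037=-0.01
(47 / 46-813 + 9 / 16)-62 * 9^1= -503945 / 368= -1369.42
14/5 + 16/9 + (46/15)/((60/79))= 3877/450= 8.62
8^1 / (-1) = -8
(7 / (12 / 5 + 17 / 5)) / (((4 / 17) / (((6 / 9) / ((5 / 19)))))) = 2261 / 174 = 12.99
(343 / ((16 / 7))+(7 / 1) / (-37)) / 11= 88725 / 6512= 13.62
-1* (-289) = 289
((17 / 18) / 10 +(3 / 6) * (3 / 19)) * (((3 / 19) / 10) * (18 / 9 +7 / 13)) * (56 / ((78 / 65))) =45661 / 140790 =0.32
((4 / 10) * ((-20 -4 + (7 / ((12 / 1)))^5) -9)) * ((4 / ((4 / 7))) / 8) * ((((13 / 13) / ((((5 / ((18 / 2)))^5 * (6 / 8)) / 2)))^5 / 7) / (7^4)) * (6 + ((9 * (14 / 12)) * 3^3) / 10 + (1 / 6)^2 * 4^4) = -165227173240533086482740664686 / 17888844013214111328125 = -9236324.78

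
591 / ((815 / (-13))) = -7683 / 815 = -9.43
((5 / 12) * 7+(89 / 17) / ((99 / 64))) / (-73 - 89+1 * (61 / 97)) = -4114643 / 105375996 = -0.04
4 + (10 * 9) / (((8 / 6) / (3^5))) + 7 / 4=65633 / 4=16408.25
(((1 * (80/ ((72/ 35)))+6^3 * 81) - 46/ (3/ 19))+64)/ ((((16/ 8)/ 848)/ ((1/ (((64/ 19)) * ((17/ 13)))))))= 1665979.48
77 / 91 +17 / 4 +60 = 3385 / 52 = 65.10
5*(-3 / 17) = -15 / 17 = -0.88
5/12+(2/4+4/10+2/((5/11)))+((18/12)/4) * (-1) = 641/120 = 5.34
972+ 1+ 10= 983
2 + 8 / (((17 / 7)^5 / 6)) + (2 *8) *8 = 185388146 / 1419857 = 130.57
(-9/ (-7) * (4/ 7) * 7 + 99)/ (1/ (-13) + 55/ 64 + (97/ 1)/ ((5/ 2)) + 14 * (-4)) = -3032640/ 478079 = -6.34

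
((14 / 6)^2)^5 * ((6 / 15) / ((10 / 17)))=3252.95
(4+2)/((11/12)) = 72/11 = 6.55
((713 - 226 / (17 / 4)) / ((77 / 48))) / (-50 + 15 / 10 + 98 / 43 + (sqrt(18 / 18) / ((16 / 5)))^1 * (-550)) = -185215104 / 98207725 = -1.89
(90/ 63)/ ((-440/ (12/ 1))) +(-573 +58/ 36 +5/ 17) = -13457053/ 23562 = -571.13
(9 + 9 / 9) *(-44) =-440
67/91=0.74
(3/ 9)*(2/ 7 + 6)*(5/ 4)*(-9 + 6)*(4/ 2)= -15.71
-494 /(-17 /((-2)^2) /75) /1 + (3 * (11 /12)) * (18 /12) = 1186161 /136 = 8721.77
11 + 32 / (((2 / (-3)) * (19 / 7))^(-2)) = 51059 / 441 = 115.78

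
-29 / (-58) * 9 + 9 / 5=63 / 10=6.30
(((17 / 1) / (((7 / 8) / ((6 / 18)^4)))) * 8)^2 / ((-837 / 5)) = -5918720 / 269086293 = -0.02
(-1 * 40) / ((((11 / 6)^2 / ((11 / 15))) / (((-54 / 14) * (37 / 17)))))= 95904 / 1309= 73.27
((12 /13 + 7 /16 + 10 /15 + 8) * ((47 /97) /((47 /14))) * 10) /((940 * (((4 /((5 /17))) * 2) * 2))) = 218995 /773789952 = 0.00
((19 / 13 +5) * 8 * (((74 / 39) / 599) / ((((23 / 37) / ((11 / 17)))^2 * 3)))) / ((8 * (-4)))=-85806182 / 46428889533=-0.00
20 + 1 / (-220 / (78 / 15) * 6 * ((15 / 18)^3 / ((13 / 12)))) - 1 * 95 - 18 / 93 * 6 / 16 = -320028309 / 4262500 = -75.08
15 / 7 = 2.14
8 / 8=1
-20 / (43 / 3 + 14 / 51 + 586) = -1020 / 30631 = -0.03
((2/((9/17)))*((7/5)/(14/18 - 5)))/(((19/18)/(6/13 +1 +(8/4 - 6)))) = 70686/23465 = 3.01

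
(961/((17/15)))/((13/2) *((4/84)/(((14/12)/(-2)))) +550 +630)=0.72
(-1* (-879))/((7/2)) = 1758/7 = 251.14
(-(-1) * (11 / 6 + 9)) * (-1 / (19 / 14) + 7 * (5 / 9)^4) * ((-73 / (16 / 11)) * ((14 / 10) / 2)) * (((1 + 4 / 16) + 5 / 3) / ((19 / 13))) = 290223668735 / 5457072384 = 53.18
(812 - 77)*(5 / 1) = 3675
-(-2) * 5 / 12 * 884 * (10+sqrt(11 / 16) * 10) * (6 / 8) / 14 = 5525 * sqrt(11) / 56+5525 / 14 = 721.86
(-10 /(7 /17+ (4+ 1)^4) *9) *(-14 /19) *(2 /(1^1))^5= 28560 /8417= 3.39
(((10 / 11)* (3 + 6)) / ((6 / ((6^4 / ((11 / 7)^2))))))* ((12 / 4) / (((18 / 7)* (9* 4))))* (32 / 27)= 109760 / 3993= 27.49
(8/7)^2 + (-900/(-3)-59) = 11873/49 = 242.31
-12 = -12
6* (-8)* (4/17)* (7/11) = -1344/187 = -7.19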